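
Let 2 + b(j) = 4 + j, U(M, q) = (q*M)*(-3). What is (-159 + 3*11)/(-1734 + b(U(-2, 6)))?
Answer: 63/848 ≈ 0.074292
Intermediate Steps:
U(M, q) = -3*M*q (U(M, q) = (M*q)*(-3) = -3*M*q)
b(j) = 2 + j (b(j) = -2 + (4 + j) = 2 + j)
(-159 + 3*11)/(-1734 + b(U(-2, 6))) = (-159 + 3*11)/(-1734 + (2 - 3*(-2)*6)) = (-159 + 33)/(-1734 + (2 + 36)) = -126/(-1734 + 38) = -126/(-1696) = -126*(-1/1696) = 63/848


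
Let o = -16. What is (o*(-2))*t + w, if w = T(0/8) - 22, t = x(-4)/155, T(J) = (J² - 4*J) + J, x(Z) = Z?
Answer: -3538/155 ≈ -22.826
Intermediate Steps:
T(J) = J² - 3*J
t = -4/155 ≈ -0.025806
w = -22 (w = (0/8)*(-3 + 0/8) - 22 = (0*(⅛))*(-3 + 0*(⅛)) - 22 = 0*(-3 + 0) - 22 = 0*(-3) - 22 = 0 - 22 = -22)
(o*(-2))*t + w = -16*(-2)*(-4/155) - 22 = 32*(-4/155) - 22 = -128/155 - 22 = -3538/155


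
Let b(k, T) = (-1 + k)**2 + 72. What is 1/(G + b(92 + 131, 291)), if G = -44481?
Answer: 1/4875 ≈ 0.00020513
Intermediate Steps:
b(k, T) = 72 + (-1 + k)**2
1/(G + b(92 + 131, 291)) = 1/(-44481 + (72 + (-1 + (92 + 131))**2)) = 1/(-44481 + (72 + (-1 + 223)**2)) = 1/(-44481 + (72 + 222**2)) = 1/(-44481 + (72 + 49284)) = 1/(-44481 + 49356) = 1/4875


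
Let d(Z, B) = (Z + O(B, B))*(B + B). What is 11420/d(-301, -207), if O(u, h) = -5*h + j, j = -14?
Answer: -571/14904 ≈ -0.038312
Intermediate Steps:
O(u, h) = -14 - 5*h (O(u, h) = -5*h - 14 = -14 - 5*h)
d(Z, B) = 2*B*(-14 + Z - 5*B) (d(Z, B) = (Z + (-14 - 5*B))*(B + B) = (-14 + Z - 5*B)*(2*B) = 2*B*(-14 + Z - 5*B))
11420/d(-301, -207) = 11420/((2*(-207)*(-14 - 301 - 5*(-207)))) = 11420/((2*(-207)*(-14 - 301 + 1035))) = 11420/((2*(-207)*720)) = 11420/(-298080) = 11420*(-1/298080) = -571/14904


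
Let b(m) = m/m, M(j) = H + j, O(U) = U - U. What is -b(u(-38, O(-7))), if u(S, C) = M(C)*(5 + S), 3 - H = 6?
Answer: -1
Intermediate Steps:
O(U) = 0
H = -3 (H = 3 - 1*6 = 3 - 6 = -3)
M(j) = -3 + j
u(S, C) = (-3 + C)*(5 + S)
b(m) = 1
-b(u(-38, O(-7))) = -1*1 = -1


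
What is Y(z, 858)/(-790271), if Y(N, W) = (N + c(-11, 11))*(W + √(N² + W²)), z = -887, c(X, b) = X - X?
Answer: 761046/790271 + 887*√1522933/790271 ≈ 2.3481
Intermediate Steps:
c(X, b) = 0
Y(N, W) = N*(W + √(N² + W²)) (Y(N, W) = (N + 0)*(W + √(N² + W²)) = N*(W + √(N² + W²)))
Y(z, 858)/(-790271) = -887*(858 + √((-887)² + 858²))/(-790271) = -887*(858 + √(786769 + 736164))*(-1/790271) = -887*(858 + √1522933)*(-1/790271) = (-761046 - 887*√1522933)*(-1/790271) = 761046/790271 + 887*√1522933/790271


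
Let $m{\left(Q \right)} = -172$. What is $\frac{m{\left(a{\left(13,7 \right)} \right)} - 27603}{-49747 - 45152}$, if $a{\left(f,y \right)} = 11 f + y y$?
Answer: $\frac{27775}{94899} \approx 0.29268$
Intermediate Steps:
$a{\left(f,y \right)} = y^{2} + 11 f$ ($a{\left(f,y \right)} = 11 f + y^{2} = y^{2} + 11 f$)
$\frac{m{\left(a{\left(13,7 \right)} \right)} - 27603}{-49747 - 45152} = \frac{-172 - 27603}{-49747 - 45152} = - \frac{27775}{-94899} = \left(-27775\right) \left(- \frac{1}{94899}\right) = \frac{27775}{94899}$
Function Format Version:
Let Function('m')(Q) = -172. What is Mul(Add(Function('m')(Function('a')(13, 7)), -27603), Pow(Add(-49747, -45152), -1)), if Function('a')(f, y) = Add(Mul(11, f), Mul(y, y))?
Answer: Rational(27775, 94899) ≈ 0.29268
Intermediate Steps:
Function('a')(f, y) = Add(Pow(y, 2), Mul(11, f)) (Function('a')(f, y) = Add(Mul(11, f), Pow(y, 2)) = Add(Pow(y, 2), Mul(11, f)))
Mul(Add(Function('m')(Function('a')(13, 7)), -27603), Pow(Add(-49747, -45152), -1)) = Mul(Add(-172, -27603), Pow(Add(-49747, -45152), -1)) = Mul(-27775, Pow(-94899, -1)) = Mul(-27775, Rational(-1, 94899)) = Rational(27775, 94899)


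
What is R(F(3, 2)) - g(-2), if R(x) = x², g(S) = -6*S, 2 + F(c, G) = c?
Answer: -11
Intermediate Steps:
F(c, G) = -2 + c
R(F(3, 2)) - g(-2) = (-2 + 3)² - (-6)*(-2) = 1² - 1*12 = 1 - 12 = -11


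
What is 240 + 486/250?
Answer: 30243/125 ≈ 241.94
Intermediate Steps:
240 + 486/250 = 240 + 486*(1/250) = 240 + 243/125 = 30243/125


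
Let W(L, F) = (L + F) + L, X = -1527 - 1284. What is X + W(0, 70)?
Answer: -2741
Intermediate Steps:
X = -2811
W(L, F) = F + 2*L (W(L, F) = (F + L) + L = F + 2*L)
X + W(0, 70) = -2811 + (70 + 2*0) = -2811 + (70 + 0) = -2811 + 70 = -2741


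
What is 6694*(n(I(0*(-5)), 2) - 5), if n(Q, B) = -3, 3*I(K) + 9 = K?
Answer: -53552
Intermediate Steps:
I(K) = -3 + K/3
6694*(n(I(0*(-5)), 2) - 5) = 6694*(-3 - 5) = 6694*(-8) = -53552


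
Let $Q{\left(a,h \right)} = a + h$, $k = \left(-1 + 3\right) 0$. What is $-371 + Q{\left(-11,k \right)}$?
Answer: $-382$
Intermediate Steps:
$k = 0$ ($k = 2 \cdot 0 = 0$)
$-371 + Q{\left(-11,k \right)} = -371 + \left(-11 + 0\right) = -371 - 11 = -382$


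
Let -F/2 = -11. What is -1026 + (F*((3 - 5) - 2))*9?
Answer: -1818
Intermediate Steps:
F = 22 (F = -2*(-11) = 22)
-1026 + (F*((3 - 5) - 2))*9 = -1026 + (22*((3 - 5) - 2))*9 = -1026 + (22*(-2 - 2))*9 = -1026 + (22*(-4))*9 = -1026 - 88*9 = -1026 - 792 = -1818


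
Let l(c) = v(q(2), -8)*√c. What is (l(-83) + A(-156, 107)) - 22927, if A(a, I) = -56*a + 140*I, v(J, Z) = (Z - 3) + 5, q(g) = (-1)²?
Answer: 789 - 6*I*√83 ≈ 789.0 - 54.663*I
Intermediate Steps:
q(g) = 1
v(J, Z) = 2 + Z (v(J, Z) = (-3 + Z) + 5 = 2 + Z)
l(c) = -6*√c (l(c) = (2 - 8)*√c = -6*√c)
(l(-83) + A(-156, 107)) - 22927 = (-6*I*√83 + (-56*(-156) + 140*107)) - 22927 = (-6*I*√83 + (8736 + 14980)) - 22927 = (-6*I*√83 + 23716) - 22927 = (23716 - 6*I*√83) - 22927 = 789 - 6*I*√83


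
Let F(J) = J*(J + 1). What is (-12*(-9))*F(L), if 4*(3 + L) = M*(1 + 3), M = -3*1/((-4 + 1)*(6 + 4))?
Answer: 14877/25 ≈ 595.08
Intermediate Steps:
M = ⅒ (M = -3/((-3*10)) = -3/(-30) = -3*(-1/30) = ⅒ ≈ 0.10000)
L = -29/10 (L = -3 + ((1 + 3)/10)/4 = -3 + ((⅒)*4)/4 = -3 + (¼)*(⅖) = -3 + ⅒ = -29/10 ≈ -2.9000)
F(J) = J*(1 + J)
(-12*(-9))*F(L) = (-12*(-9))*(-29*(1 - 29/10)/10) = 108*(-29/10*(-19/10)) = 108*(551/100) = 14877/25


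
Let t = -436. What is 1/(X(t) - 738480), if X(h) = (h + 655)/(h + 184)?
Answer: -84/62032393 ≈ -1.3541e-6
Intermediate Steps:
X(h) = (655 + h)/(184 + h)
1/(X(t) - 738480) = 1/((655 - 436)/(184 - 436) - 738480) = 1/(219/(-252) - 738480) = 1/(-1/252*219 - 738480) = 1/(-73/84 - 738480) = 1/(-62032393/84) = -84/62032393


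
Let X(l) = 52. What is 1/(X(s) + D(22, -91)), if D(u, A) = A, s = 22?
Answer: -1/39 ≈ -0.025641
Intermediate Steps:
1/(X(s) + D(22, -91)) = 1/(52 - 91) = 1/(-39) = -1/39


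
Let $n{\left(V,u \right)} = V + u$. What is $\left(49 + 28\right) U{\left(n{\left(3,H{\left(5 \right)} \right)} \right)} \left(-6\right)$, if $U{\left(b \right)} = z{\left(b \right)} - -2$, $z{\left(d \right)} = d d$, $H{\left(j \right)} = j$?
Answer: $-30492$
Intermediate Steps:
$z{\left(d \right)} = d^{2}$
$U{\left(b \right)} = 2 + b^{2}$ ($U{\left(b \right)} = b^{2} - -2 = b^{2} + 2 = 2 + b^{2}$)
$\left(49 + 28\right) U{\left(n{\left(3,H{\left(5 \right)} \right)} \right)} \left(-6\right) = \left(49 + 28\right) \left(2 + \left(3 + 5\right)^{2}\right) \left(-6\right) = 77 \left(2 + 8^{2}\right) \left(-6\right) = 77 \left(2 + 64\right) \left(-6\right) = 77 \cdot 66 \left(-6\right) = 5082 \left(-6\right) = -30492$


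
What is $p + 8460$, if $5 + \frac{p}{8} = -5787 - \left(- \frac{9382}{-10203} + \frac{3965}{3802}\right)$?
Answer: $- \frac{734943723064}{19395903} \approx -37892.0$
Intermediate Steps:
$p = - \frac{899033062444}{19395903}$ ($p = -40 + 8 \left(-5787 - \left(- \frac{9382}{-10203} + \frac{3965}{3802}\right)\right) = -40 + 8 \left(-5787 - \left(\left(-9382\right) \left(- \frac{1}{10203}\right) + 3965 \cdot \frac{1}{3802}\right)\right) = -40 + 8 \left(-5787 - \left(\frac{9382}{10203} + \frac{3965}{3802}\right)\right) = -40 + 8 \left(-5787 - \frac{76125259}{38791806}\right) = -40 + 8 \left(- \frac{224564306581}{38791806}\right) = -40 - \frac{898257226324}{19395903} = - \frac{899033062444}{19395903} \approx -46352.0$)
$p + 8460 = - \frac{899033062444}{19395903} + 8460 = - \frac{734943723064}{19395903}$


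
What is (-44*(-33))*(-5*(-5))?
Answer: 36300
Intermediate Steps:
(-44*(-33))*(-5*(-5)) = 1452*25 = 36300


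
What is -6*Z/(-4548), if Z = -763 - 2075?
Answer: -1419/379 ≈ -3.7441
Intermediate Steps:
Z = -2838
-6*Z/(-4548) = -(-17028)/(-4548) = -(-17028)*(-1)/4548 = -6*473/758 = -1419/379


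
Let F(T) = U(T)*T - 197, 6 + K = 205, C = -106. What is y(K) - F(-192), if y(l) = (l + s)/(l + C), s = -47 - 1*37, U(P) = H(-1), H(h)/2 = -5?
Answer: -160124/93 ≈ -1721.8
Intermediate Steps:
H(h) = -10 (H(h) = 2*(-5) = -10)
U(P) = -10
K = 199 (K = -6 + 205 = 199)
s = -84 (s = -47 - 37 = -84)
F(T) = -197 - 10*T (F(T) = -10*T - 197 = -197 - 10*T)
y(l) = (-84 + l)/(-106 + l) (y(l) = (l - 84)/(l - 106) = (-84 + l)/(-106 + l))
y(K) - F(-192) = (-84 + 199)/(-106 + 199) - (-197 - 10*(-192)) = 115/93 - (-197 + 1920) = (1/93)*115 - 1*1723 = 115/93 - 1723 = -160124/93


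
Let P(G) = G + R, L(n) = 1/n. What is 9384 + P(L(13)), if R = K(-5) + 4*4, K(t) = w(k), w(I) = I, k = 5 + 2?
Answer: 122292/13 ≈ 9407.1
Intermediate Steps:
k = 7
K(t) = 7
R = 23 (R = 7 + 4*4 = 7 + 16 = 23)
P(G) = 23 + G (P(G) = G + 23 = 23 + G)
9384 + P(L(13)) = 9384 + (23 + 1/13) = 9384 + 300/13 = 122292/13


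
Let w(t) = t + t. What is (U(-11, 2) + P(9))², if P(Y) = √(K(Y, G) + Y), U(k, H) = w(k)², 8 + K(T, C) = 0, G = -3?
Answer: 235225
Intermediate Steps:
K(T, C) = -8 (K(T, C) = -8 + 0 = -8)
w(t) = 2*t
U(k, H) = 4*k² (U(k, H) = (2*k)² = 4*k²)
P(Y) = √(-8 + Y)
(U(-11, 2) + P(9))² = (4*(-11)² + √(-8 + 9))² = (4*121 + √1)² = (484 + 1)² = 485² = 235225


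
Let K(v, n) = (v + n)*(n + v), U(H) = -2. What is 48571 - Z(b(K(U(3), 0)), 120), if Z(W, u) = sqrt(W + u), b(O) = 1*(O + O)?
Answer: 48571 - 8*sqrt(2) ≈ 48560.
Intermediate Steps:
K(v, n) = (n + v)**2 (K(v, n) = (n + v)*(n + v) = (n + v)**2)
b(O) = 2*O (b(O) = 1*(2*O) = 2*O)
48571 - Z(b(K(U(3), 0)), 120) = 48571 - sqrt(2*(0 - 2)**2 + 120) = 48571 - sqrt(2*(-2)**2 + 120) = 48571 - sqrt(2*4 + 120) = 48571 - sqrt(8 + 120) = 48571 - sqrt(128) = 48571 - 8*sqrt(2)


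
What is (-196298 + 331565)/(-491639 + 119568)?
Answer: -135267/372071 ≈ -0.36355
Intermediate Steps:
(-196298 + 331565)/(-491639 + 119568) = 135267/(-372071) = 135267*(-1/372071) = -135267/372071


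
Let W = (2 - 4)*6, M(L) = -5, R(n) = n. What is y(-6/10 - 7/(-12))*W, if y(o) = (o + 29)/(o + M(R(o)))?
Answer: 20868/301 ≈ 69.329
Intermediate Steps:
y(o) = (29 + o)/(-5 + o) (y(o) = (o + 29)/(o - 5) = (29 + o)/(-5 + o))
W = -12 (W = -2*6 = -12)
y(-6/10 - 7/(-12))*W = ((29 + (-6/10 - 7/(-12)))/(-5 + (-6/10 - 7/(-12))))*(-12) = ((29 + (-6*1/10 - 7*(-1/12)))/(-5 + (-6*1/10 - 7*(-1/12))))*(-12) = ((29 + (-3/5 + 7/12))/(-5 + (-3/5 + 7/12)))*(-12) = ((29 - 1/60)/(-5 - 1/60))*(-12) = ((1739/60)/(-301/60))*(-12) = -60/301*1739/60*(-12) = -1739/301*(-12) = 20868/301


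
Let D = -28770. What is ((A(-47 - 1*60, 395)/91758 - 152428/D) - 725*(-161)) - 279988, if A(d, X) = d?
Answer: -23943353499697/146659870 ≈ -1.6326e+5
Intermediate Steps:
((A(-47 - 1*60, 395)/91758 - 152428/D) - 725*(-161)) - 279988 = (((-47 - 1*60)/91758 - 152428/(-28770)) - 725*(-161)) - 279988 = (((-47 - 60)*(1/91758) - 152428*(-1/28770)) + 116725) - 279988 = ((-107*1/91758 + 76214/14385) + 116725) - 279988 = ((-107/91758 + 76214/14385) + 116725) - 279988 = (776856113/146659870 + 116725) - 279988 = 17119650181863/146659870 - 279988 = -23943353499697/146659870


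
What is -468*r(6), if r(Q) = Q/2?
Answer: -1404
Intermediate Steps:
r(Q) = Q/2 (r(Q) = Q*(½) = Q/2)
-468*r(6) = -234*6 = -468*3 = -1404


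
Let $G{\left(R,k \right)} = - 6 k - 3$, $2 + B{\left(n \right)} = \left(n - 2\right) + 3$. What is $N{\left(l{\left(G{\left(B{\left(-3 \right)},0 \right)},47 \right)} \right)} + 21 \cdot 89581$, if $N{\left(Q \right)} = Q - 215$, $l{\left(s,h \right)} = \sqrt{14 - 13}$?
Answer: $1880987$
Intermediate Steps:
$B{\left(n \right)} = -1 + n$ ($B{\left(n \right)} = -2 + \left(\left(n - 2\right) + 3\right) = -2 + \left(\left(-2 + n\right) + 3\right) = -2 + \left(1 + n\right) = -1 + n$)
$G{\left(R,k \right)} = -3 - 6 k$
$l{\left(s,h \right)} = 1$ ($l{\left(s,h \right)} = \sqrt{1} = 1$)
$N{\left(Q \right)} = -215 + Q$ ($N{\left(Q \right)} = Q - 215 = -215 + Q$)
$N{\left(l{\left(G{\left(B{\left(-3 \right)},0 \right)},47 \right)} \right)} + 21 \cdot 89581 = \left(-215 + 1\right) + 21 \cdot 89581 = -214 + 1881201 = 1880987$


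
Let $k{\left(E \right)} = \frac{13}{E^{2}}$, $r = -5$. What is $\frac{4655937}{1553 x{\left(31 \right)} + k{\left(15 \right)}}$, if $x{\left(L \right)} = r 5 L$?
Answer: $- \frac{1047585825}{270804362} \approx -3.8684$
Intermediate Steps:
$k{\left(E \right)} = \frac{13}{E^{2}}$
$x{\left(L \right)} = - 25 L$ ($x{\left(L \right)} = \left(-5\right) 5 L = - 25 L$)
$\frac{4655937}{1553 x{\left(31 \right)} + k{\left(15 \right)}} = \frac{4655937}{1553 \left(\left(-25\right) 31\right) + \frac{13}{225}} = \frac{4655937}{1553 \left(-775\right) + 13 \cdot \frac{1}{225}} = \frac{4655937}{-1203575 + \frac{13}{225}} = \frac{4655937}{- \frac{270804362}{225}} = 4655937 \left(- \frac{225}{270804362}\right) = - \frac{1047585825}{270804362}$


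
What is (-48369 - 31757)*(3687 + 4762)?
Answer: -676984574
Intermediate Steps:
(-48369 - 31757)*(3687 + 4762) = -80126*8449 = -676984574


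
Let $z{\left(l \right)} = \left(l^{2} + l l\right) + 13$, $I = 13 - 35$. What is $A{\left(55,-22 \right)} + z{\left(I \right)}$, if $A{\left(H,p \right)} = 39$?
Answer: $1020$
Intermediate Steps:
$I = -22$
$z{\left(l \right)} = 13 + 2 l^{2}$ ($z{\left(l \right)} = \left(l^{2} + l^{2}\right) + 13 = 2 l^{2} + 13 = 13 + 2 l^{2}$)
$A{\left(55,-22 \right)} + z{\left(I \right)} = 39 + \left(13 + 2 \left(-22\right)^{2}\right) = 39 + \left(13 + 2 \cdot 484\right) = 39 + \left(13 + 968\right) = 39 + 981 = 1020$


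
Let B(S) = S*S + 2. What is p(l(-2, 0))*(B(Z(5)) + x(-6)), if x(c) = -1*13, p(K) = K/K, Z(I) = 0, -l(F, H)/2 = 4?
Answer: -11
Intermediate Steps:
l(F, H) = -8 (l(F, H) = -2*4 = -8)
p(K) = 1
B(S) = 2 + S² (B(S) = S² + 2 = 2 + S²)
x(c) = -13
p(l(-2, 0))*(B(Z(5)) + x(-6)) = 1*((2 + 0²) - 13) = 1*((2 + 0) - 13) = 1*(2 - 13) = 1*(-11) = -11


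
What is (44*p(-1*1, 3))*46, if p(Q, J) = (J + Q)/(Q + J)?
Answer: 2024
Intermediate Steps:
p(Q, J) = 1 (p(Q, J) = (J + Q)/(J + Q) = 1)
(44*p(-1*1, 3))*46 = (44*1)*46 = 44*46 = 2024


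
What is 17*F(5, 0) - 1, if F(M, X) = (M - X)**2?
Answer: 424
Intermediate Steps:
17*F(5, 0) - 1 = 17*(5 - 1*0)**2 - 1 = 17*(5 + 0)**2 - 1 = 17*5**2 - 1 = 17*25 - 1 = 425 - 1 = 424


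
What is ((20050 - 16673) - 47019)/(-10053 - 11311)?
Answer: 21821/10682 ≈ 2.0428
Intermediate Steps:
((20050 - 16673) - 47019)/(-10053 - 11311) = (3377 - 47019)/(-21364) = -43642*(-1/21364) = 21821/10682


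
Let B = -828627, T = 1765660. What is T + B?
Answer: 937033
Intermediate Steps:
T + B = 1765660 - 828627 = 937033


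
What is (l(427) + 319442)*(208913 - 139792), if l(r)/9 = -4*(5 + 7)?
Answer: 22050290210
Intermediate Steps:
l(r) = -432 (l(r) = 9*(-4*(5 + 7)) = 9*(-4*12) = 9*(-48) = -432)
(l(427) + 319442)*(208913 - 139792) = (-432 + 319442)*(208913 - 139792) = 319010*69121 = 22050290210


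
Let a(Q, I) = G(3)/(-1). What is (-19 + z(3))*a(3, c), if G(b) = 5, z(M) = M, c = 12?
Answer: 80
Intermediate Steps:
a(Q, I) = -5 (a(Q, I) = 5/(-1) = 5*(-1) = -5)
(-19 + z(3))*a(3, c) = (-19 + 3)*(-5) = -16*(-5) = 80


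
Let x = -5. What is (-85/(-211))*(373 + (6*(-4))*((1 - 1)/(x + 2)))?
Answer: 31705/211 ≈ 150.26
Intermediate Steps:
(-85/(-211))*(373 + (6*(-4))*((1 - 1)/(x + 2))) = (-85/(-211))*(373 + (6*(-4))*((1 - 1)/(-5 + 2))) = (-85*(-1/211))*(373 - 0/(-3)) = 85*(373 - 0*(-1)/3)/211 = 85*(373 - 24*0)/211 = 85*(373 + 0)/211 = (85/211)*373 = 31705/211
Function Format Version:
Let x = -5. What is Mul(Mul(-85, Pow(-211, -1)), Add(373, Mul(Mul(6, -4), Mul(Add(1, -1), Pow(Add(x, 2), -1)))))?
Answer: Rational(31705, 211) ≈ 150.26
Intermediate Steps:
Mul(Mul(-85, Pow(-211, -1)), Add(373, Mul(Mul(6, -4), Mul(Add(1, -1), Pow(Add(x, 2), -1))))) = Mul(Mul(-85, Pow(-211, -1)), Add(373, Mul(Mul(6, -4), Mul(Add(1, -1), Pow(Add(-5, 2), -1))))) = Mul(Mul(-85, Rational(-1, 211)), Add(373, Mul(-24, Mul(0, Pow(-3, -1))))) = Mul(Rational(85, 211), Add(373, Mul(-24, Mul(0, Rational(-1, 3))))) = Mul(Rational(85, 211), Add(373, Mul(-24, 0))) = Mul(Rational(85, 211), Add(373, 0)) = Mul(Rational(85, 211), 373) = Rational(31705, 211)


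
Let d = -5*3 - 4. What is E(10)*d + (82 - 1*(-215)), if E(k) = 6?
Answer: 183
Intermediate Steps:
d = -19 (d = -15 - 4 = -19)
E(10)*d + (82 - 1*(-215)) = 6*(-19) + (82 - 1*(-215)) = -114 + (82 + 215) = -114 + 297 = 183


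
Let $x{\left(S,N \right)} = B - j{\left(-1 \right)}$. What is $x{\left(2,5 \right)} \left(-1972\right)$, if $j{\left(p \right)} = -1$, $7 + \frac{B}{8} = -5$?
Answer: $187340$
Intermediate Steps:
$B = -96$ ($B = -56 + 8 \left(-5\right) = -56 - 40 = -96$)
$x{\left(S,N \right)} = -95$ ($x{\left(S,N \right)} = -96 - -1 = -96 + 1 = -95$)
$x{\left(2,5 \right)} \left(-1972\right) = \left(-95\right) \left(-1972\right) = 187340$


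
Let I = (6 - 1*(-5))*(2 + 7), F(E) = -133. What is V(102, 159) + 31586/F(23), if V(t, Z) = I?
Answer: -18419/133 ≈ -138.49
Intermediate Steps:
I = 99 (I = (6 + 5)*9 = 11*9 = 99)
V(t, Z) = 99
V(102, 159) + 31586/F(23) = 99 + 31586/(-133) = 99 + 31586*(-1/133) = 99 - 31586/133 = -18419/133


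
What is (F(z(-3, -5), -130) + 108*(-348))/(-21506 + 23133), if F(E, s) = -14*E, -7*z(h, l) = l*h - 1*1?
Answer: -37556/1627 ≈ -23.083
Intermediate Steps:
z(h, l) = 1/7 - h*l/7 (z(h, l) = -(l*h - 1*1)/7 = -(h*l - 1)/7 = -(-1 + h*l)/7 = 1/7 - h*l/7)
(F(z(-3, -5), -130) + 108*(-348))/(-21506 + 23133) = (-14*(1/7 - 1/7*(-3)*(-5)) + 108*(-348))/(-21506 + 23133) = (-14*(1/7 - 15/7) - 37584)/1627 = (-14*(-2) - 37584)*(1/1627) = (28 - 37584)*(1/1627) = -37556*1/1627 = -37556/1627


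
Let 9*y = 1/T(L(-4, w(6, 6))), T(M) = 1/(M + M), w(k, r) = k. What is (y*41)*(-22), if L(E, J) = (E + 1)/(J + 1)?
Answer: 1804/21 ≈ 85.905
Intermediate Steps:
L(E, J) = (1 + E)/(1 + J)
T(M) = 1/(2*M)
y = -2/21 (y = 1/(9*((1/(2*(((1 - 4)/(1 + 6))))))) = 1/(9*((1/(2*((-3/7)))))) = 1/(9*((1/(2*(((1/7)*(-3))))))) = 1/(9*((1/(2*(-3/7))))) = 1/(9*(((1/2)*(-7/3)))) = 1/(9*(-7/6)) = (1/9)*(-6/7) = -2/21 ≈ -0.095238)
(y*41)*(-22) = -2/21*41*(-22) = -82/21*(-22) = 1804/21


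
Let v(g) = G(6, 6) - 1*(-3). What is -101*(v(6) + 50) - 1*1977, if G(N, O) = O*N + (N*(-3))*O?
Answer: -58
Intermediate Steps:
G(N, O) = -2*N*O (G(N, O) = N*O + (-3*N)*O = N*O - 3*N*O = -2*N*O)
v(g) = -69 (v(g) = -2*6*6 - 1*(-3) = -72 + 3 = -69)
-101*(v(6) + 50) - 1*1977 = -101*(-69 + 50) - 1*1977 = -101*(-19) - 1977 = 1919 - 1977 = -58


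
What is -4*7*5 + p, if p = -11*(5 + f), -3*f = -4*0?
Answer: -195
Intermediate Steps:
f = 0 (f = -(-4)*0/3 = -⅓*0 = 0)
p = -55 (p = -11*(5 + 0) = -11*5 = -55)
-4*7*5 + p = -4*7*5 - 55 = -28*5 - 55 = -140 - 55 = -195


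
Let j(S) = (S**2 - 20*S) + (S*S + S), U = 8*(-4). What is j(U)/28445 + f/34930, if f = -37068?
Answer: -96162518/99358385 ≈ -0.96783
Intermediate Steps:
U = -32
j(S) = -19*S + 2*S**2 (j(S) = (S**2 - 20*S) + (S**2 + S) = (S**2 - 20*S) + (S + S**2) = -19*S + 2*S**2)
j(U)/28445 + f/34930 = -32*(-19 + 2*(-32))/28445 - 37068/34930 = -32*(-19 - 64)*(1/28445) - 37068*1/34930 = -32*(-83)*(1/28445) - 18534/17465 = 2656*(1/28445) - 18534/17465 = 2656/28445 - 18534/17465 = -96162518/99358385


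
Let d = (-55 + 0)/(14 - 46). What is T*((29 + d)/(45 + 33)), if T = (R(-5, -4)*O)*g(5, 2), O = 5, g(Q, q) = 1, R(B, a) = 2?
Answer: 4915/1248 ≈ 3.9383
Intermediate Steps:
d = 55/32 (d = -55/(-32) = -55*(-1/32) = 55/32 ≈ 1.7188)
T = 10 (T = (2*5)*1 = 10*1 = 10)
T*((29 + d)/(45 + 33)) = 10*((29 + 55/32)/(45 + 33)) = 10*((983/32)/78) = 10*((983/32)*(1/78)) = 10*(983/2496) = 4915/1248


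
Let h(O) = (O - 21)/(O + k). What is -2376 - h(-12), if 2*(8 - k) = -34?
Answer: -30855/13 ≈ -2373.5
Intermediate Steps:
k = 25 (k = 8 - ½*(-34) = 8 + 17 = 25)
h(O) = (-21 + O)/(25 + O) (h(O) = (O - 21)/(O + 25) = (-21 + O)/(25 + O))
-2376 - h(-12) = -2376 - (-21 - 12)/(25 - 12) = -2376 - (-33)/13 = -2376 - 1*(-33/13) = -2376 + 33/13 = -30855/13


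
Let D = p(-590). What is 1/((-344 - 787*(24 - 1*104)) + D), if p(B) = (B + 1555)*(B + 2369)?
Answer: 1/1779351 ≈ 5.6200e-7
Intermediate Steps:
p(B) = (1555 + B)*(2369 + B)
D = 1716735 (D = 3683795 + (-590)**2 + 3924*(-590) = 3683795 + 348100 - 2315160 = 1716735)
1/((-344 - 787*(24 - 1*104)) + D) = 1/((-344 - 787*(24 - 1*104)) + 1716735) = 1/((-344 - 787*(24 - 104)) + 1716735) = 1/((-344 - 787*(-80)) + 1716735) = 1/((-344 + 62960) + 1716735) = 1/(62616 + 1716735) = 1/1779351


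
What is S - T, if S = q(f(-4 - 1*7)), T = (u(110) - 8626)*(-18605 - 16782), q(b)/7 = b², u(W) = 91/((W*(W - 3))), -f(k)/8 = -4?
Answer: -326607677833/1070 ≈ -3.0524e+8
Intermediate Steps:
f(k) = 32 (f(k) = -8*(-4) = 32)
u(W) = 91/(W*(-3 + W)) (u(W) = 91/((W*(-3 + W))) = 91*(1/(W*(-3 + W))) = 91/(W*(-3 + W)))
q(b) = 7*b²
T = 326615347593/1070 (T = (91/(110*(-3 + 110)) - 8626)*(-18605 - 16782) = (91*(1/110)/107 - 8626)*(-35387) = (91*(1/110)*(1/107) - 8626)*(-35387) = (91/11770 - 8626)*(-35387) = -101527929/11770*(-35387) = 326615347593/1070 ≈ 3.0525e+8)
S = 7168 (S = 7*32² = 7*1024 = 7168)
S - T = 7168 - 1*326615347593/1070 = 7168 - 326615347593/1070 = -326607677833/1070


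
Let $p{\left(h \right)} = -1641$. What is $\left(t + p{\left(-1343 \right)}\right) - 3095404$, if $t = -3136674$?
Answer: $-6233719$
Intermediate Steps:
$\left(t + p{\left(-1343 \right)}\right) - 3095404 = \left(-3136674 - 1641\right) - 3095404 = -3138315 - 3095404 = -6233719$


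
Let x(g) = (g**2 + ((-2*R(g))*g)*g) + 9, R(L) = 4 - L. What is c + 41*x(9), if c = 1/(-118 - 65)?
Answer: 6752699/183 ≈ 36900.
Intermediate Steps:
c = -1/183 (c = 1/(-183) = -1/183 ≈ -0.0054645)
x(g) = 9 + g**2 + g**2*(-8 + 2*g) (x(g) = (g**2 + ((-2*(4 - g))*g)*g) + 9 = (g**2 + ((-8 + 2*g)*g)*g) + 9 = (g**2 + (g*(-8 + 2*g))*g) + 9 = (g**2 + g**2*(-8 + 2*g)) + 9 = 9 + g**2 + g**2*(-8 + 2*g))
c + 41*x(9) = -1/183 + 41*(9 - 7*9**2 + 2*9**3) = -1/183 + 41*(9 - 7*81 + 2*729) = -1/183 + 41*(9 - 567 + 1458) = -1/183 + 41*900 = -1/183 + 36900 = 6752699/183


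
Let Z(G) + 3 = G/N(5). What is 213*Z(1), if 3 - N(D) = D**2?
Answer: -14271/22 ≈ -648.68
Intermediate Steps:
N(D) = 3 - D**2
Z(G) = -3 - G/22 (Z(G) = -3 + G/(3 - 1*5**2) = -3 + G/(3 - 1*25) = -3 + G/(3 - 25) = -3 + G/(-22) = -3 + G*(-1/22) = -3 - G/22)
213*Z(1) = 213*(-3 - 1/22*1) = 213*(-3 - 1/22) = 213*(-67/22) = -14271/22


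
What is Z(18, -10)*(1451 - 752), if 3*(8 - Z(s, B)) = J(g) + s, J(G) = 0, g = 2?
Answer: 1398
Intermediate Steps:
Z(s, B) = 8 - s/3 (Z(s, B) = 8 - (0 + s)/3 = 8 - s/3)
Z(18, -10)*(1451 - 752) = (8 - 1/3*18)*(1451 - 752) = (8 - 6)*699 = 2*699 = 1398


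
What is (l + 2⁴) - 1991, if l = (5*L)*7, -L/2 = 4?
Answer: -2255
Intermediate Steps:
L = -8 (L = -2*4 = -8)
l = -280 (l = (5*(-8))*7 = -40*7 = -280)
(l + 2⁴) - 1991 = (-280 + 2⁴) - 1991 = (-280 + 16) - 1991 = -264 - 1991 = -2255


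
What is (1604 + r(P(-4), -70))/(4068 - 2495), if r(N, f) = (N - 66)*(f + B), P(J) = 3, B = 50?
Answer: 2864/1573 ≈ 1.8207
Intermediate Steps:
r(N, f) = (-66 + N)*(50 + f) (r(N, f) = (N - 66)*(f + 50) = (-66 + N)*(50 + f))
(1604 + r(P(-4), -70))/(4068 - 2495) = (1604 + (-3300 - 66*(-70) + 50*3 + 3*(-70)))/(4068 - 2495) = (1604 + (-3300 + 4620 + 150 - 210))/1573 = (1604 + 1260)*(1/1573) = 2864*(1/1573) = 2864/1573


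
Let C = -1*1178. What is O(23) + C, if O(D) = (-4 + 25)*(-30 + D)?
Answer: -1325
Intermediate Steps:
C = -1178
O(D) = -630 + 21*D (O(D) = 21*(-30 + D) = -630 + 21*D)
O(23) + C = (-630 + 21*23) - 1178 = (-630 + 483) - 1178 = -147 - 1178 = -1325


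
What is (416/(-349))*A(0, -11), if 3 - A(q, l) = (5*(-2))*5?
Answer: -22048/349 ≈ -63.175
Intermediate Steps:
A(q, l) = 53 (A(q, l) = 3 - 5*(-2)*5 = 3 - (-10)*5 = 3 - 1*(-50) = 3 + 50 = 53)
(416/(-349))*A(0, -11) = (416/(-349))*53 = (416*(-1/349))*53 = -416/349*53 = -22048/349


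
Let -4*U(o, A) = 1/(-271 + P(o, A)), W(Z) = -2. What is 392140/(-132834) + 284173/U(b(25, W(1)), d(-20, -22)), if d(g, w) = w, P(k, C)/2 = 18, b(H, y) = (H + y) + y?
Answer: 17741482856470/66417 ≈ 2.6712e+8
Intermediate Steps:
b(H, y) = H + 2*y
P(k, C) = 36 (P(k, C) = 2*18 = 36)
U(o, A) = 1/940 (U(o, A) = -1/(4*(-271 + 36)) = -¼/(-235) = -¼*(-1/235) = 1/940)
392140/(-132834) + 284173/U(b(25, W(1)), d(-20, -22)) = 392140/(-132834) + 284173/(1/940) = 392140*(-1/132834) + 284173*940 = -196070/66417 + 267122620 = 17741482856470/66417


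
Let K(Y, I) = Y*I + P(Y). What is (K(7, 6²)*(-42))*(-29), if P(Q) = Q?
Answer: 315462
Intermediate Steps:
K(Y, I) = Y + I*Y (K(Y, I) = Y*I + Y = I*Y + Y = Y + I*Y)
(K(7, 6²)*(-42))*(-29) = ((7*(1 + 6²))*(-42))*(-29) = ((7*(1 + 36))*(-42))*(-29) = ((7*37)*(-42))*(-29) = (259*(-42))*(-29) = -10878*(-29) = 315462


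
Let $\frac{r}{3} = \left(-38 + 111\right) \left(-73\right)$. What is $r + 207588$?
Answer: $191601$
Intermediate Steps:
$r = -15987$ ($r = 3 \left(-38 + 111\right) \left(-73\right) = 3 \cdot 73 \left(-73\right) = 3 \left(-5329\right) = -15987$)
$r + 207588 = -15987 + 207588 = 191601$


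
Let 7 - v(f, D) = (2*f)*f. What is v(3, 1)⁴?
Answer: 14641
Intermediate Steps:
v(f, D) = 7 - 2*f² (v(f, D) = 7 - 2*f*f = 7 - 2*f²)
v(3, 1)⁴ = (7 - 2*3²)⁴ = (7 - 2*9)⁴ = (7 - 18)⁴ = (-11)⁴ = 14641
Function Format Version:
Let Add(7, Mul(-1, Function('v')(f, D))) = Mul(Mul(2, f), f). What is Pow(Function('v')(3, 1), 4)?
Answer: 14641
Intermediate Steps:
Function('v')(f, D) = Add(7, Mul(-2, Pow(f, 2))) (Function('v')(f, D) = Add(7, Mul(-1, Mul(Mul(2, f), f))) = Add(7, Mul(-1, Mul(2, Pow(f, 2)))) = Add(7, Mul(-2, Pow(f, 2))))
Pow(Function('v')(3, 1), 4) = Pow(Add(7, Mul(-2, Pow(3, 2))), 4) = Pow(Add(7, Mul(-2, 9)), 4) = Pow(Add(7, -18), 4) = Pow(-11, 4) = 14641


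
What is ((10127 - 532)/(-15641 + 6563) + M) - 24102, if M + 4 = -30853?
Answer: -498927397/9078 ≈ -54960.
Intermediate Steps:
M = -30857 (M = -4 - 30853 = -30857)
((10127 - 532)/(-15641 + 6563) + M) - 24102 = ((10127 - 532)/(-15641 + 6563) - 30857) - 24102 = (9595/(-9078) - 30857) - 24102 = (9595*(-1/9078) - 30857) - 24102 = (-9595/9078 - 30857) - 24102 = -280129441/9078 - 24102 = -498927397/9078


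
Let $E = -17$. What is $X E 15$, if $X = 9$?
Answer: $-2295$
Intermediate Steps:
$X E 15 = 9 \left(-17\right) 15 = \left(-153\right) 15 = -2295$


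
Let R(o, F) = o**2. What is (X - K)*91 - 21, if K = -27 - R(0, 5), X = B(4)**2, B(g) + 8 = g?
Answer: 3892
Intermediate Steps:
B(g) = -8 + g
X = 16 (X = (-8 + 4)**2 = (-4)**2 = 16)
K = -27 (K = -27 - 1*0**2 = -27 - 1*0 = -27 + 0 = -27)
(X - K)*91 - 21 = (16 - 1*(-27))*91 - 21 = (16 + 27)*91 - 21 = 43*91 - 21 = 3913 - 21 = 3892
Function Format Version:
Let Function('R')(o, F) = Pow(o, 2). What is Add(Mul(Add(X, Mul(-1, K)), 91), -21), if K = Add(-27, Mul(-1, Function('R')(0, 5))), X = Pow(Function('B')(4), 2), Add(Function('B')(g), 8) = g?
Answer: 3892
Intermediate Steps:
Function('B')(g) = Add(-8, g)
X = 16 (X = Pow(Add(-8, 4), 2) = Pow(-4, 2) = 16)
K = -27 (K = Add(-27, Mul(-1, Pow(0, 2))) = Add(-27, Mul(-1, 0)) = Add(-27, 0) = -27)
Add(Mul(Add(X, Mul(-1, K)), 91), -21) = Add(Mul(Add(16, Mul(-1, -27)), 91), -21) = Add(Mul(Add(16, 27), 91), -21) = Add(Mul(43, 91), -21) = Add(3913, -21) = 3892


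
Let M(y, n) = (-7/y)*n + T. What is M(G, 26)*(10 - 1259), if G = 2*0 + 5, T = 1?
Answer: 221073/5 ≈ 44215.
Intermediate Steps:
G = 5 (G = 0 + 5 = 5)
M(y, n) = 1 - 7*n/y (M(y, n) = (-7/y)*n + 1 = -7*n/y + 1 = 1 - 7*n/y)
M(G, 26)*(10 - 1259) = ((5 - 7*26)/5)*(10 - 1259) = ((5 - 182)/5)*(-1249) = ((⅕)*(-177))*(-1249) = -177/5*(-1249) = 221073/5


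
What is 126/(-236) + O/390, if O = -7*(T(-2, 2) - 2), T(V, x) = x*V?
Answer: -3269/7670 ≈ -0.42621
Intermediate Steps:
T(V, x) = V*x
O = 42 (O = -7*(-2*2 - 2) = -7*(-4 - 2) = -7*(-6) = 42)
126/(-236) + O/390 = 126/(-236) + 42/390 = 126*(-1/236) + 42*(1/390) = -63/118 + 7/65 = -3269/7670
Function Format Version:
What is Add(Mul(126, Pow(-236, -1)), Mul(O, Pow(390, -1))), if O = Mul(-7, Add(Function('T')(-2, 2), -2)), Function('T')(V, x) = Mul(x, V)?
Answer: Rational(-3269, 7670) ≈ -0.42621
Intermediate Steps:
Function('T')(V, x) = Mul(V, x)
O = 42 (O = Mul(-7, Add(Mul(-2, 2), -2)) = Mul(-7, Add(-4, -2)) = Mul(-7, -6) = 42)
Add(Mul(126, Pow(-236, -1)), Mul(O, Pow(390, -1))) = Add(Mul(126, Pow(-236, -1)), Mul(42, Pow(390, -1))) = Add(Mul(126, Rational(-1, 236)), Mul(42, Rational(1, 390))) = Add(Rational(-63, 118), Rational(7, 65)) = Rational(-3269, 7670)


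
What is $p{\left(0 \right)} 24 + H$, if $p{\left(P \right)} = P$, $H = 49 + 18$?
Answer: $67$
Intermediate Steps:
$H = 67$
$p{\left(0 \right)} 24 + H = 0 \cdot 24 + 67 = 0 + 67 = 67$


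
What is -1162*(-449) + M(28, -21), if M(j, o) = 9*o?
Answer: 521549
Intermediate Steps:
-1162*(-449) + M(28, -21) = -1162*(-449) + 9*(-21) = 521738 - 189 = 521549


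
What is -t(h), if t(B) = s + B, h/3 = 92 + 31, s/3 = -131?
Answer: 24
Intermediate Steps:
s = -393 (s = 3*(-131) = -393)
h = 369 (h = 3*(92 + 31) = 3*123 = 369)
t(B) = -393 + B
-t(h) = -(-393 + 369) = -1*(-24) = 24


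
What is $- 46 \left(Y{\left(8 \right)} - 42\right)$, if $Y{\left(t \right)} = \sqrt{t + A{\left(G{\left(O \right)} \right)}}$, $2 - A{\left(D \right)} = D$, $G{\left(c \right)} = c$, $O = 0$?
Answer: $1932 - 46 \sqrt{10} \approx 1786.5$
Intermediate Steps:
$A{\left(D \right)} = 2 - D$
$Y{\left(t \right)} = \sqrt{2 + t}$ ($Y{\left(t \right)} = \sqrt{t + \left(2 - 0\right)} = \sqrt{t + \left(2 + 0\right)} = \sqrt{t + 2} = \sqrt{2 + t}$)
$- 46 \left(Y{\left(8 \right)} - 42\right) = - 46 \left(\sqrt{2 + 8} - 42\right) = - 46 \left(\sqrt{10} - 42\right) = - 46 \left(-42 + \sqrt{10}\right) = 1932 - 46 \sqrt{10}$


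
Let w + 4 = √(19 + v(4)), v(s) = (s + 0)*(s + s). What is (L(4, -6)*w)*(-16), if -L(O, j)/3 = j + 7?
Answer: -192 + 48*√51 ≈ 150.79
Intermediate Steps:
L(O, j) = -21 - 3*j (L(O, j) = -3*(j + 7) = -3*(7 + j) = -21 - 3*j)
v(s) = 2*s² (v(s) = s*(2*s) = 2*s²)
w = -4 + √51 (w = -4 + √(19 + 2*4²) = -4 + √(19 + 2*16) = -4 + √(19 + 32) = -4 + √51 ≈ 3.1414)
(L(4, -6)*w)*(-16) = ((-21 - 3*(-6))*(-4 + √51))*(-16) = ((-21 + 18)*(-4 + √51))*(-16) = -3*(-4 + √51)*(-16) = (12 - 3*√51)*(-16) = -192 + 48*√51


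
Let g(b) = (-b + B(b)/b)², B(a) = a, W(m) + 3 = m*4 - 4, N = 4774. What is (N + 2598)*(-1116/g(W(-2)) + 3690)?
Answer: 434728683/16 ≈ 2.7171e+7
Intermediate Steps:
W(m) = -7 + 4*m (W(m) = -3 + (m*4 - 4) = -3 + (4*m - 4) = -3 + (-4 + 4*m) = -7 + 4*m)
g(b) = (1 - b)² (g(b) = (-b + b/b)² = (-b + 1)² = (1 - b)²)
(N + 2598)*(-1116/g(W(-2)) + 3690) = (4774 + 2598)*(-1116/(-1 + (-7 + 4*(-2)))² + 3690) = 7372*(-1116/(-1 + (-7 - 8))² + 3690) = 7372*(-1116/(-1 - 15)² + 3690) = 7372*(-1116/((-16)²) + 3690) = 7372*(-1116/256 + 3690) = 7372*(-1116*1/256 + 3690) = 7372*(-279/64 + 3690) = 7372*(235881/64) = 434728683/16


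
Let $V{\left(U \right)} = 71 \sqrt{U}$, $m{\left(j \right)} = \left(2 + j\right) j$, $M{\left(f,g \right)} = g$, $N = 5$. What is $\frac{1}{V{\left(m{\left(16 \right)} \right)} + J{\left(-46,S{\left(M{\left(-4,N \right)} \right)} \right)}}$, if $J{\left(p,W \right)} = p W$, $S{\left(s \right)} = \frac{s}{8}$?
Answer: $\frac{460}{23215703} + \frac{13632 \sqrt{2}}{23215703} \approx 0.00085022$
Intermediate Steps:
$S{\left(s \right)} = \frac{s}{8}$ ($S{\left(s \right)} = s \frac{1}{8} = \frac{s}{8}$)
$m{\left(j \right)} = j \left(2 + j\right)$
$J{\left(p,W \right)} = W p$
$\frac{1}{V{\left(m{\left(16 \right)} \right)} + J{\left(-46,S{\left(M{\left(-4,N \right)} \right)} \right)}} = \frac{1}{71 \sqrt{16 \left(2 + 16\right)} + \frac{1}{8} \cdot 5 \left(-46\right)} = \frac{1}{71 \sqrt{16 \cdot 18} + \frac{5}{8} \left(-46\right)} = \frac{1}{71 \sqrt{288} - \frac{115}{4}} = \frac{1}{71 \cdot 12 \sqrt{2} - \frac{115}{4}} = \frac{1}{852 \sqrt{2} - \frac{115}{4}} = \frac{1}{- \frac{115}{4} + 852 \sqrt{2}}$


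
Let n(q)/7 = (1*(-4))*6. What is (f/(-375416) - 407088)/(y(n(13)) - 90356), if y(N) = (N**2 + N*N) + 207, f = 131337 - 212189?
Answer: 38206816939/3162973654 ≈ 12.079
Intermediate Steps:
f = -80852
n(q) = -168 (n(q) = 7*((1*(-4))*6) = 7*(-4*6) = 7*(-24) = -168)
y(N) = 207 + 2*N**2 (y(N) = (N**2 + N**2) + 207 = 2*N**2 + 207 = 207 + 2*N**2)
(f/(-375416) - 407088)/(y(n(13)) - 90356) = (-80852/(-375416) - 407088)/((207 + 2*(-168)**2) - 90356) = (-80852*(-1/375416) - 407088)/((207 + 2*28224) - 90356) = (20213/93854 - 407088)/((207 + 56448) - 90356) = -38206816939/(93854*(56655 - 90356)) = -38206816939/93854/(-33701) = -38206816939/93854*(-1/33701) = 38206816939/3162973654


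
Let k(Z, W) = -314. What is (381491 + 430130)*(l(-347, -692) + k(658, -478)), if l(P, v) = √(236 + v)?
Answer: -254848994 + 1623242*I*√114 ≈ -2.5485e+8 + 1.7331e+7*I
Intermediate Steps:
(381491 + 430130)*(l(-347, -692) + k(658, -478)) = (381491 + 430130)*(√(236 - 692) - 314) = 811621*(√(-456) - 314) = 811621*(2*I*√114 - 314) = 811621*(-314 + 2*I*√114) = -254848994 + 1623242*I*√114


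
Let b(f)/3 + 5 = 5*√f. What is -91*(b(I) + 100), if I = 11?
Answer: -7735 - 1365*√11 ≈ -12262.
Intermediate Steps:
b(f) = -15 + 15*√f (b(f) = -15 + 3*(5*√f) = -15 + 15*√f)
-91*(b(I) + 100) = -91*((-15 + 15*√11) + 100) = -91*(85 + 15*√11) = -7735 - 1365*√11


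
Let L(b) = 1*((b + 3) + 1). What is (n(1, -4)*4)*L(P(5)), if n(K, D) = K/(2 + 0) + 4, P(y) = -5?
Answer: -18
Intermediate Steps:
L(b) = 4 + b (L(b) = 1*((3 + b) + 1) = 1*(4 + b) = 4 + b)
n(K, D) = 4 + K/2 (n(K, D) = K/2 + 4 = 4 + K/2)
(n(1, -4)*4)*L(P(5)) = ((4 + (½)*1)*4)*(4 - 5) = ((4 + ½)*4)*(-1) = ((9/2)*4)*(-1) = 18*(-1) = -18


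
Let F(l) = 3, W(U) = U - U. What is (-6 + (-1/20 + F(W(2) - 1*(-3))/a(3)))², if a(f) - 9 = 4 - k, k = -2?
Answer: 13689/400 ≈ 34.222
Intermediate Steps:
W(U) = 0
a(f) = 15 (a(f) = 9 + (4 - 1*(-2)) = 9 + (4 + 2) = 9 + 6 = 15)
(-6 + (-1/20 + F(W(2) - 1*(-3))/a(3)))² = (-6 + (-1/20 + 3/15))² = (-6 + (-1*1/20 + 3*(1/15)))² = (-6 + (-1/20 + ⅕))² = (-6 + 3/20)² = (-117/20)² = 13689/400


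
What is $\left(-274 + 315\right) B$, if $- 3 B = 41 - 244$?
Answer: $\frac{8323}{3} \approx 2774.3$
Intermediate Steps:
$B = \frac{203}{3}$ ($B = - \frac{41 - 244}{3} = \left(- \frac{1}{3}\right) \left(-203\right) = \frac{203}{3} \approx 67.667$)
$\left(-274 + 315\right) B = \left(-274 + 315\right) \frac{203}{3} = 41 \cdot \frac{203}{3} = \frac{8323}{3}$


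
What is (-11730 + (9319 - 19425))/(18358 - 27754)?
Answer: 5459/2349 ≈ 2.3240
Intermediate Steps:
(-11730 + (9319 - 19425))/(18358 - 27754) = (-11730 - 10106)/(-9396) = -21836*(-1/9396) = 5459/2349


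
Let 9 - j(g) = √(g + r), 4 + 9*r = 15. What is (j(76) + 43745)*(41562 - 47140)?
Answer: -244059812 + 5578*√695/3 ≈ -2.4401e+8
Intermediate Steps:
r = 11/9 (r = -4/9 + (⅑)*15 = -4/9 + 5/3 = 11/9 ≈ 1.2222)
j(g) = 9 - √(11/9 + g) (j(g) = 9 - √(g + 11/9) = 9 - √(11/9 + g))
(j(76) + 43745)*(41562 - 47140) = ((9 - √(11 + 9*76)/3) + 43745)*(41562 - 47140) = ((9 - √(11 + 684)/3) + 43745)*(-5578) = ((9 - √695/3) + 43745)*(-5578) = (43754 - √695/3)*(-5578) = -244059812 + 5578*√695/3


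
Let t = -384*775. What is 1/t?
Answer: -1/297600 ≈ -3.3602e-6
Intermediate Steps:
t = -297600
1/t = 1/(-297600) = -1/297600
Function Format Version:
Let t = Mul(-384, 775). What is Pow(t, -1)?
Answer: Rational(-1, 297600) ≈ -3.3602e-6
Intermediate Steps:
t = -297600
Pow(t, -1) = Pow(-297600, -1) = Rational(-1, 297600)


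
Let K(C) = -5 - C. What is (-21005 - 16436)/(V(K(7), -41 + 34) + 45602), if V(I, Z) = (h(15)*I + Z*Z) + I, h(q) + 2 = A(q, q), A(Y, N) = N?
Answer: -37441/45483 ≈ -0.82319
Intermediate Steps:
h(q) = -2 + q
V(I, Z) = Z² + 14*I (V(I, Z) = ((-2 + 15)*I + Z*Z) + I = (13*I + Z²) + I = (Z² + 13*I) + I = Z² + 14*I)
(-21005 - 16436)/(V(K(7), -41 + 34) + 45602) = (-21005 - 16436)/(((-41 + 34)² + 14*(-5 - 1*7)) + 45602) = -37441/(((-7)² + 14*(-5 - 7)) + 45602) = -37441/((49 + 14*(-12)) + 45602) = -37441/((49 - 168) + 45602) = -37441/(-119 + 45602) = -37441/45483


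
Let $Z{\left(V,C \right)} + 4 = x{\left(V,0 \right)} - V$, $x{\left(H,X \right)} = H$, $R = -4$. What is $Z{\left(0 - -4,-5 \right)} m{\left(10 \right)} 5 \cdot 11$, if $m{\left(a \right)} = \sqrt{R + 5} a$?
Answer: $-2200$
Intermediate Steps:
$m{\left(a \right)} = a$ ($m{\left(a \right)} = \sqrt{-4 + 5} a = \sqrt{1} a = 1 a = a$)
$Z{\left(V,C \right)} = -4$ ($Z{\left(V,C \right)} = -4 + \left(V - V\right) = -4 + 0 = -4$)
$Z{\left(0 - -4,-5 \right)} m{\left(10 \right)} 5 \cdot 11 = \left(-4\right) 10 \cdot 5 \cdot 11 = \left(-40\right) 55 = -2200$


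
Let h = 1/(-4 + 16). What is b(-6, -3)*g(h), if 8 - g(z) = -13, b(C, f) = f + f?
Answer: -126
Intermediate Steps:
b(C, f) = 2*f
h = 1/12 ≈ 0.083333
g(z) = 21 (g(z) = 8 - 1*(-13) = 8 + 13 = 21)
b(-6, -3)*g(h) = (2*(-3))*21 = -6*21 = -126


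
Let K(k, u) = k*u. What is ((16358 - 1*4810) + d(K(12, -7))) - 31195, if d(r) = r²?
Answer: -12591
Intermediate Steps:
((16358 - 1*4810) + d(K(12, -7))) - 31195 = ((16358 - 1*4810) + (12*(-7))²) - 31195 = ((16358 - 4810) + (-84)²) - 31195 = (11548 + 7056) - 31195 = 18604 - 31195 = -12591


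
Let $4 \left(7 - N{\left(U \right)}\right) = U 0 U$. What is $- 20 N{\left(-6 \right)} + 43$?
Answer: $-97$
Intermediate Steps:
$N{\left(U \right)} = 7$ ($N{\left(U \right)} = 7 - \frac{U 0 U}{4} = 7 - \frac{0 U}{4} = 7 - 0 = 7 + 0 = 7$)
$- 20 N{\left(-6 \right)} + 43 = \left(-20\right) 7 + 43 = -140 + 43 = -97$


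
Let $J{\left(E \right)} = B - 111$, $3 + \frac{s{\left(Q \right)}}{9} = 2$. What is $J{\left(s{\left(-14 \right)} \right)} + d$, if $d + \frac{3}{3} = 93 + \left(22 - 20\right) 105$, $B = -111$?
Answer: $80$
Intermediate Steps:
$s{\left(Q \right)} = -9$ ($s{\left(Q \right)} = -27 + 9 \cdot 2 = -27 + 18 = -9$)
$J{\left(E \right)} = -222$ ($J{\left(E \right)} = -111 - 111 = -222$)
$d = 302$ ($d = -1 + \left(93 + \left(22 - 20\right) 105\right) = -1 + \left(93 + 2 \cdot 105\right) = -1 + \left(93 + 210\right) = -1 + 303 = 302$)
$J{\left(s{\left(-14 \right)} \right)} + d = -222 + 302 = 80$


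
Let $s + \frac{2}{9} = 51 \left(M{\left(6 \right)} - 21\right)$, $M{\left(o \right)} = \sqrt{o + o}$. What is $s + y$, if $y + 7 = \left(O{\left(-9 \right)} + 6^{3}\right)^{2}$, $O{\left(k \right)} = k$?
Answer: $\frac{375937}{9} + 102 \sqrt{3} \approx 41947.0$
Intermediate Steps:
$M{\left(o \right)} = \sqrt{2} \sqrt{o}$ ($M{\left(o \right)} = \sqrt{2 o} = \sqrt{2} \sqrt{o}$)
$y = 42842$ ($y = -7 + \left(-9 + 6^{3}\right)^{2} = -7 + \left(-9 + 216\right)^{2} = -7 + 207^{2} = -7 + 42849 = 42842$)
$s = - \frac{9641}{9} + 102 \sqrt{3}$ ($s = - \frac{2}{9} + 51 \left(\sqrt{2} \sqrt{6} - 21\right) = - \frac{2}{9} + 51 \left(2 \sqrt{3} - 21\right) = - \frac{2}{9} + 51 \left(-21 + 2 \sqrt{3}\right) = - \frac{2}{9} - \left(1071 - 102 \sqrt{3}\right) = - \frac{9641}{9} + 102 \sqrt{3} \approx -894.55$)
$s + y = \left(- \frac{9641}{9} + 102 \sqrt{3}\right) + 42842 = \frac{375937}{9} + 102 \sqrt{3}$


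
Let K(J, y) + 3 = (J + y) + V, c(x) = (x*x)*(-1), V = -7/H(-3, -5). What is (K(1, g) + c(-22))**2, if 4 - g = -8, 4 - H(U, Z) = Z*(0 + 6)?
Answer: 259951129/1156 ≈ 2.2487e+5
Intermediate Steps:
H(U, Z) = 4 - 6*Z (H(U, Z) = 4 - Z*(0 + 6) = 4 - Z*6 = 4 - 6*Z)
V = -7/34 (V = -7/(4 - 6*(-5)) = -7/(4 + 30) = -7/34 ≈ -0.20588)
g = 12 (g = 4 - 1*(-8) = 4 + 8 = 12)
c(x) = -x**2 (c(x) = x**2*(-1) = -x**2)
K(J, y) = -109/34 + J + y (K(J, y) = -3 + ((J + y) - 7/34) = -3 + (-7/34 + J + y) = -109/34 + J + y)
(K(1, g) + c(-22))**2 = ((-109/34 + 1 + 12) - 1*(-22)**2)**2 = (333/34 - 1*484)**2 = (333/34 - 484)**2 = (-16123/34)**2 = 259951129/1156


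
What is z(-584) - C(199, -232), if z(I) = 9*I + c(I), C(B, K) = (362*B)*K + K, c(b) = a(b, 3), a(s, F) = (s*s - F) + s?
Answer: 17048261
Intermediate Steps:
a(s, F) = s + s**2 - F (a(s, F) = (s**2 - F) + s = s + s**2 - F)
c(b) = -3 + b + b**2 (c(b) = b + b**2 - 1*3 = b + b**2 - 3 = -3 + b + b**2)
C(B, K) = K + 362*B*K (C(B, K) = 362*B*K + K = K + 362*B*K)
z(I) = -3 + I**2 + 10*I (z(I) = 9*I + (-3 + I + I**2) = -3 + I**2 + 10*I)
z(-584) - C(199, -232) = (-3 + (-584)**2 + 10*(-584)) - (-232)*(1 + 362*199) = (-3 + 341056 - 5840) - (-232)*(1 + 72038) = 335213 - (-232)*72039 = 335213 - 1*(-16713048) = 335213 + 16713048 = 17048261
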